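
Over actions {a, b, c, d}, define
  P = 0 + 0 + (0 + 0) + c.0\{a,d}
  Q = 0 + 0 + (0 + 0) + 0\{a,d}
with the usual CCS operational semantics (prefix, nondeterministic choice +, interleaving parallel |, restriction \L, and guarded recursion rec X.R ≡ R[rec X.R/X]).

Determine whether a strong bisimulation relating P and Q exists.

NO

Reachable graph of P (2 states):
  s0 = 0 + 0 + (0 + 0) + c.0\{a,d} ⊢ —c→ s1
  s1 = 0\{a,d} ⊢ ∅
Reachable graph of Q (1 states):
  t0 = 0 + 0 + (0 + 0) + 0\{a,d} ⊢ ∅
Bisimilarity quotient blocks:
  B0 = {s0}
  B1 = {s1, t0}
s0 ∈ B0, t0 ∈ B1 → different blocks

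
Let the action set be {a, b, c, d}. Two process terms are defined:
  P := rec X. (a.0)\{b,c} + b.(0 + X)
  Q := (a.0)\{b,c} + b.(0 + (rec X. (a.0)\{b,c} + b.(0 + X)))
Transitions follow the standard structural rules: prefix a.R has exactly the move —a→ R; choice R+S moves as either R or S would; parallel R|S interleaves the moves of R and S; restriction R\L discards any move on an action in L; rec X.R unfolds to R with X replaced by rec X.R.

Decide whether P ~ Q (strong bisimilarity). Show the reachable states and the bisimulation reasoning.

P ~ Q

P's transition system — 3 states:
  p0 = rec X. (a.0)\{b,c} + b.(0 + X) ⊢ —a→ p1, —b→ p2
  p1 = 0\{b,c} ⊢ ∅
  p2 = 0 + (rec X. (a.0)\{b,c} + b.(0 + X)) ⊢ —a→ p1, —b→ p2
Q's transition system — 3 states:
  q0 = (a.0)\{b,c} + b.(0 + (rec X. (a.0)\{b,c} + b.(0 + X))) ⊢ —a→ q1, —b→ q2
  q1 = 0\{b,c} ⊢ ∅
  q2 = 0 + (rec X. (a.0)\{b,c} + b.(0 + X)) ⊢ —a→ q1, —b→ q2
Partition-refinement fixed point:
  B0 = {p0, p2, q0, q2}
  B1 = {p1, q1}
p0 ∈ B0, q0 ∈ B0 → same block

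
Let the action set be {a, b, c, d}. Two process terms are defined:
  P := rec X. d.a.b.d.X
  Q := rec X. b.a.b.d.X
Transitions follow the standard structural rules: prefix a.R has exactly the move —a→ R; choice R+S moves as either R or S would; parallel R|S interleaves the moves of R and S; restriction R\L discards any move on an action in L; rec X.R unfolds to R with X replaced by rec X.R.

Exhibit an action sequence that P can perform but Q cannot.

d

Reachable graph of P (4 states):
  s0 = rec X. d.a.b.d.X → ··d··> s1
  s1 = a.b.d.(rec X. d.a.b.d.X) → ··a··> s2
  s2 = b.d.(rec X. d.a.b.d.X) → ··b··> s3
  s3 = d.(rec X. d.a.b.d.X) → ··d··> s0
Reachable graph of Q (4 states):
  t0 = rec X. b.a.b.d.X → ··b··> t1
  t1 = a.b.d.(rec X. b.a.b.d.X) → ··a··> t2
  t2 = b.d.(rec X. b.a.b.d.X) → ··b··> t3
  t3 = d.(rec X. b.a.b.d.X) → ··d··> t0
Trace ⟨d⟩ through P, begin at {s0}:
  after d @ step 1: {s1}
  ✓ P
Trace ⟨d⟩ through Q, begin at {t0}:
  after d @ step 1: ∅ (Q stuck)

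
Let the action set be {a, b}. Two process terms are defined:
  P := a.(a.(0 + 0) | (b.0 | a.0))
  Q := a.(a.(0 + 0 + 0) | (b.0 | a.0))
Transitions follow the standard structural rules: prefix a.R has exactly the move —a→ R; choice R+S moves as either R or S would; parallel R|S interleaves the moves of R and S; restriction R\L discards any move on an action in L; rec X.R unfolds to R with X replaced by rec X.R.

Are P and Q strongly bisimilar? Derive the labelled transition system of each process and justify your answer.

Reachable graph of P (9 states):
  p0 = a.(a.(0 + 0) | (b.0 | a.0)) :: -a-> p1
  p1 = a.(0 + 0) | (b.0 | a.0) :: -a-> p2, -a-> p3, -b-> p4
  p2 = (0 + 0) | (b.0 | a.0) :: -a-> p5, -b-> p6
  p3 = a.(0 + 0) | (b.0 | 0) :: -a-> p5, -b-> p7
  p4 = a.(0 + 0) | (0 | a.0) :: -a-> p6, -a-> p7
  p5 = (0 + 0) | (b.0 | 0) :: -b-> p8
  p6 = (0 + 0) | (0 | a.0) :: -a-> p8
  p7 = a.(0 + 0) | (0 | 0) :: -a-> p8
  p8 = (0 + 0) | (0 | 0) :: (no moves)
Reachable graph of Q (9 states):
  q0 = a.(a.(0 + 0 + 0) | (b.0 | a.0)) :: -a-> q1
  q1 = a.(0 + 0 + 0) | (b.0 | a.0) :: -a-> q2, -a-> q3, -b-> q4
  q2 = (0 + 0 + 0) | (b.0 | a.0) :: -a-> q5, -b-> q6
  q3 = a.(0 + 0 + 0) | (b.0 | 0) :: -a-> q5, -b-> q7
  q4 = a.(0 + 0 + 0) | (0 | a.0) :: -a-> q6, -a-> q7
  q5 = (0 + 0 + 0) | (b.0 | 0) :: -b-> q8
  q6 = (0 + 0 + 0) | (0 | a.0) :: -a-> q8
  q7 = a.(0 + 0 + 0) | (0 | 0) :: -a-> q8
  q8 = (0 + 0 + 0) | (0 | 0) :: (no moves)
Coarsest stable partition (strong bisimilarity classes):
  B0 = {p0, q0}
  B1 = {p1, q1}
  B2 = {p4, q4}
  B3 = {p6, p7, q6, q7}
  B4 = {p8, q8}
  B5 = {p2, p3, q2, q3}
  B6 = {p5, q5}
p0 ∈ B0, q0 ∈ B0 → same block

P ~ Q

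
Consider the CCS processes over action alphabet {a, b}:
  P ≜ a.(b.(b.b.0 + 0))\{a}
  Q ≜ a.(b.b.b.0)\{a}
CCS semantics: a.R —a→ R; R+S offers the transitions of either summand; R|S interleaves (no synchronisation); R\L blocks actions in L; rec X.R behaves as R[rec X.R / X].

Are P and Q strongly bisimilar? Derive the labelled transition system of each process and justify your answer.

P ~ Q

Reachable graph of P (5 states):
  p0 = a.(b.(b.b.0 + 0))\{a} :: ··a··> p1
  p1 = (b.(b.b.0 + 0))\{a} :: ··b··> p2
  p2 = (b.b.0 + 0)\{a} :: ··b··> p3
  p3 = (b.0)\{a} :: ··b··> p4
  p4 = 0\{a} :: (no moves)
Reachable graph of Q (5 states):
  q0 = a.(b.b.b.0)\{a} :: ··a··> q1
  q1 = (b.b.b.0)\{a} :: ··b··> q2
  q2 = (b.b.0)\{a} :: ··b··> q3
  q3 = (b.0)\{a} :: ··b··> q4
  q4 = 0\{a} :: (no moves)
Partition-refinement fixed point:
  B0 = {p0, q0}
  B1 = {p1, q1}
  B2 = {p2, q2}
  B3 = {p3, q3}
  B4 = {p4, q4}
p0 ∈ B0, q0 ∈ B0 → same block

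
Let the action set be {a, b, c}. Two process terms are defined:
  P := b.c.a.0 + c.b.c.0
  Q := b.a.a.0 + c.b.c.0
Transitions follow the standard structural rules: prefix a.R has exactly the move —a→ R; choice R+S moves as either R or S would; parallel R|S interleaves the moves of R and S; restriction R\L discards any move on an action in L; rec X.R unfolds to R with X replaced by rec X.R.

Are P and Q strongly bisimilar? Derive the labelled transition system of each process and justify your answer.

not bisimilar

P's transition system — 6 states:
  p0 = b.c.a.0 + c.b.c.0 has moves ··b··> p1, ··c··> p2
  p1 = c.a.0 has moves ··c··> p3
  p2 = b.c.0 has moves ··b··> p4
  p3 = a.0 has moves ··a··> p5
  p4 = c.0 has moves ··c··> p5
  p5 = 0 has moves (no moves)
Q's transition system — 6 states:
  q0 = b.a.a.0 + c.b.c.0 has moves ··b··> q1, ··c··> q2
  q1 = a.a.0 has moves ··a··> q3
  q2 = b.c.0 has moves ··b··> q4
  q3 = a.0 has moves ··a··> q5
  q4 = c.0 has moves ··c··> q5
  q5 = 0 has moves (no moves)
Partition-refinement fixed point:
  B0 = {p0}
  B1 = {p1}
  B2 = {p3, q3}
  B3 = {p5, q5}
  B4 = {p2, q2}
  B5 = {p4, q4}
  B6 = {q0}
  B7 = {q1}
p0 ∈ B0, q0 ∈ B6 → different blocks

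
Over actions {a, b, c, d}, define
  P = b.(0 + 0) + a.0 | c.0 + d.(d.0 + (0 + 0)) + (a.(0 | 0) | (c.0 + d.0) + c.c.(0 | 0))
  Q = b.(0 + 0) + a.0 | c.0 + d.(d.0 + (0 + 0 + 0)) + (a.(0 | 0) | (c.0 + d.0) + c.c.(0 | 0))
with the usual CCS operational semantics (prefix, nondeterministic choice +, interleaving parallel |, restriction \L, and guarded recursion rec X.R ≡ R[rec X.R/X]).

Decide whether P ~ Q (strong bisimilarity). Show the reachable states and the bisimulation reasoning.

Reachable graph of P (11 states):
  m0 = b.(0 + 0) + a.0 | c.0 + d.(d.0 + (0 + 0)) + (a.(0 | 0) | (c.0 + d.0) + c.c.(0 | 0)) | —a→ m1, —a→ m2, —b→ m3, —c→ m4, —c→ m5, —c→ m6, —d→ m4, —d→ m7
  m1 = 0 | 0 | (c.0 + d.0) | —c→ m8, —d→ m8
  m2 = 0 | c.0 | —c→ m9
  m3 = 0 + 0 | deadlocked
  m4 = a.(0 | 0) | 0 | —a→ m8
  m5 = a.0 | 0 | —a→ m9
  m6 = c.(0 | 0) | —c→ m9
  m7 = d.0 + (0 + 0) | —d→ m10
  m8 = 0 | 0 | 0 | deadlocked
  m9 = 0 | 0 | deadlocked
  m10 = 0 | deadlocked
Reachable graph of Q (11 states):
  n0 = b.(0 + 0) + a.0 | c.0 + d.(d.0 + (0 + 0 + 0)) + (a.(0 | 0) | (c.0 + d.0) + c.c.(0 | 0)) | —a→ n1, —a→ n2, —b→ n3, —c→ n4, —c→ n5, —c→ n6, —d→ n4, —d→ n7
  n1 = 0 | 0 | (c.0 + d.0) | —c→ n8, —d→ n8
  n2 = 0 | c.0 | —c→ n9
  n3 = 0 + 0 | deadlocked
  n4 = a.(0 | 0) | 0 | —a→ n8
  n5 = a.0 | 0 | —a→ n9
  n6 = c.(0 | 0) | —c→ n9
  n7 = d.0 + (0 + 0 + 0) | —d→ n10
  n8 = 0 | 0 | 0 | deadlocked
  n9 = 0 | 0 | deadlocked
  n10 = 0 | deadlocked
Coarsest stable partition (strong bisimilarity classes):
  B0 = {m0, n0}
  B1 = {m7, n7}
  B2 = {m10, m3, m8, m9, n10, n3, n8, n9}
  B3 = {m4, m5, n4, n5}
  B4 = {m2, m6, n2, n6}
  B5 = {m1, n1}
m0 ∈ B0, n0 ∈ B0 → same block

P ~ Q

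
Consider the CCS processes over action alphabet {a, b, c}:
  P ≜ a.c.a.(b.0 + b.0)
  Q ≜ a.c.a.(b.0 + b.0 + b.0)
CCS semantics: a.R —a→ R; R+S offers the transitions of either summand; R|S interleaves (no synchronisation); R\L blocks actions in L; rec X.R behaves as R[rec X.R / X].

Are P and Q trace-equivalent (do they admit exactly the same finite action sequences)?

YES

P's transition system — 5 states:
  u0 = a.c.a.(b.0 + b.0) :: --a--▸ u1
  u1 = c.a.(b.0 + b.0) :: --c--▸ u2
  u2 = a.(b.0 + b.0) :: --a--▸ u3
  u3 = b.0 + b.0 :: --b--▸ u4
  u4 = 0 :: deadlocked
Q's transition system — 5 states:
  v0 = a.c.a.(b.0 + b.0 + b.0) :: --a--▸ v1
  v1 = c.a.(b.0 + b.0 + b.0) :: --c--▸ v2
  v2 = a.(b.0 + b.0 + b.0) :: --a--▸ v3
  v3 = b.0 + b.0 + b.0 :: --b--▸ v4
  v4 = 0 :: deadlocked
Partition-refinement fixed point:
  B0 = {u0, v0}
  B1 = {u1, v1}
  B2 = {u2, v2}
  B3 = {u3, v3}
  B4 = {u4, v4}
u0 ∈ B0, v0 ∈ B0 → same block
Bisimilar ⇒ trace-equivalent.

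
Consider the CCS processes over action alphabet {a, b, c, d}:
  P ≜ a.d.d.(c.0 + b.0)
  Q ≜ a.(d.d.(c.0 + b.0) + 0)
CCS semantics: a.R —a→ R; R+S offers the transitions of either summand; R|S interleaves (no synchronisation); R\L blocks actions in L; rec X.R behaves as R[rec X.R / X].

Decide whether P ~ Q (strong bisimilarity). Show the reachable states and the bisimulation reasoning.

YES

LTS(P): 5 reachable states
  u0 = a.d.d.(c.0 + b.0) | =a=> u1
  u1 = d.d.(c.0 + b.0) | =d=> u2
  u2 = d.(c.0 + b.0) | =d=> u3
  u3 = c.0 + b.0 | =b=> u4, =c=> u4
  u4 = 0 | deadlocked
LTS(Q): 5 reachable states
  v0 = a.(d.d.(c.0 + b.0) + 0) | =a=> v1
  v1 = d.d.(c.0 + b.0) + 0 | =d=> v2
  v2 = d.(c.0 + b.0) | =d=> v3
  v3 = c.0 + b.0 | =b=> v4, =c=> v4
  v4 = 0 | deadlocked
Partition-refinement fixed point:
  B0 = {u0, v0}
  B1 = {u1, v1}
  B2 = {u2, v2}
  B3 = {u3, v3}
  B4 = {u4, v4}
u0 ∈ B0, v0 ∈ B0 → same block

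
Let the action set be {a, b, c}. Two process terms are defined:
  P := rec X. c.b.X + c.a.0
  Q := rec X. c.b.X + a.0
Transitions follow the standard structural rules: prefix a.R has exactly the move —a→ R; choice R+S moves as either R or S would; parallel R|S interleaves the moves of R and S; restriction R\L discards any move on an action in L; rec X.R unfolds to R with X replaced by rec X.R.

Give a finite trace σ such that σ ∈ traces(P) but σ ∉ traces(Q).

P's transition system — 4 states:
  m0 = rec X. c.b.X + c.a.0 has moves ··c··> m1, ··c··> m2
  m1 = a.0 has moves ··a··> m3
  m2 = b.(rec X. c.b.X + c.a.0) has moves ··b··> m0
  m3 = 0 has moves (no moves)
Q's transition system — 3 states:
  n0 = rec X. c.b.X + a.0 has moves ··a··> n1, ··c··> n2
  n1 = 0 has moves (no moves)
  n2 = b.(rec X. c.b.X + a.0) has moves ··b··> n0
Executing ca from P (initial set {m0}):
  [1] c ⇒ {m1, m2}
  [2] a ⇒ {m3}
  ✓ P
Executing ca from Q (initial set {n0}):
  [1] c ⇒ {n2}
  [2] a ⇒ ∅ (Q stuck)

ca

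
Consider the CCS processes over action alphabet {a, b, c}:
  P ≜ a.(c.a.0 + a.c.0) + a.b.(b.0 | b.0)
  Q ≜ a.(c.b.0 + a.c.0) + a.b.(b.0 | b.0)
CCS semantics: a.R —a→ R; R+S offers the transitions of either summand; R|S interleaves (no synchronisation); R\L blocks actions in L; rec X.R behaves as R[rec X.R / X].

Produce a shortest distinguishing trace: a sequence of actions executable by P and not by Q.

LTS(P): 10 reachable states
  p0 = a.(c.a.0 + a.c.0) + a.b.(b.0 | b.0) has moves ··a··> p1, ··a··> p2
  p1 = b.(b.0 | b.0) has moves ··b··> p3
  p2 = c.a.0 + a.c.0 has moves ··a··> p4, ··c··> p5
  p3 = b.0 | b.0 has moves ··b··> p6, ··b··> p7
  p4 = c.0 has moves ··c··> p8
  p5 = a.0 has moves ··a··> p8
  p6 = 0 | b.0 has moves ··b··> p9
  p7 = b.0 | 0 has moves ··b··> p9
  p8 = 0 has moves (no moves)
  p9 = 0 | 0 has moves (no moves)
LTS(Q): 10 reachable states
  q0 = a.(c.b.0 + a.c.0) + a.b.(b.0 | b.0) has moves ··a··> q1, ··a··> q2
  q1 = b.(b.0 | b.0) has moves ··b··> q3
  q2 = c.b.0 + a.c.0 has moves ··a··> q4, ··c··> q5
  q3 = b.0 | b.0 has moves ··b··> q6, ··b··> q7
  q4 = c.0 has moves ··c··> q8
  q5 = b.0 has moves ··b··> q8
  q6 = 0 | b.0 has moves ··b··> q9
  q7 = b.0 | 0 has moves ··b··> q9
  q8 = 0 has moves (no moves)
  q9 = 0 | 0 has moves (no moves)
Executing aca from P (initial set {p0}):
  step 1 (a): {p1, p2}
  step 2 (c): {p5}
  step 3 (a): {p8}
  ✓ P
Executing aca from Q (initial set {q0}):
  step 1 (a): {q1, q2}
  step 2 (c): {q5}
  step 3 (a): ∅  — Q cannot continue

aca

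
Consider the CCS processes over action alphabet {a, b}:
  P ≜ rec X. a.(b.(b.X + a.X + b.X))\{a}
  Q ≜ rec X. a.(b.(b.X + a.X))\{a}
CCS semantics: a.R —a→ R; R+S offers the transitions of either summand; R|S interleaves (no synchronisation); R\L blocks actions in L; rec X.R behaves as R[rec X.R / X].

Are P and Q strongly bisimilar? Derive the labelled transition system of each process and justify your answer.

LTS(P): 4 reachable states
  p0 = rec X. a.(b.(b.X + a.X + b.X))\{a} :: --a--▸ p1
  p1 = (b.(b.(rec X. a.(b.(b.X + a.X + b.X))\{a}) + a.(rec X. a.(b.(b.X + a.X + b.X))\{a}) + b.(rec X. a.(b.(b.X + a.X + b.X))\{a})))\{a} :: --b--▸ p2
  p2 = (b.(rec X. a.(b.(b.X + a.X + b.X))\{a}) + a.(rec X. a.(b.(b.X + a.X + b.X))\{a}) + b.(rec X. a.(b.(b.X + a.X + b.X))\{a}))\{a} :: --b--▸ p3
  p3 = (rec X. a.(b.(b.X + a.X + b.X))\{a})\{a} :: (no moves)
LTS(Q): 4 reachable states
  q0 = rec X. a.(b.(b.X + a.X))\{a} :: --a--▸ q1
  q1 = (b.(b.(rec X. a.(b.(b.X + a.X))\{a}) + a.(rec X. a.(b.(b.X + a.X))\{a})))\{a} :: --b--▸ q2
  q2 = (b.(rec X. a.(b.(b.X + a.X))\{a}) + a.(rec X. a.(b.(b.X + a.X))\{a}))\{a} :: --b--▸ q3
  q3 = (rec X. a.(b.(b.X + a.X))\{a})\{a} :: (no moves)
Bisimilarity quotient blocks:
  B0 = {p0, q0}
  B1 = {p1, q1}
  B2 = {p2, q2}
  B3 = {p3, q3}
p0 ∈ B0, q0 ∈ B0 → same block

YES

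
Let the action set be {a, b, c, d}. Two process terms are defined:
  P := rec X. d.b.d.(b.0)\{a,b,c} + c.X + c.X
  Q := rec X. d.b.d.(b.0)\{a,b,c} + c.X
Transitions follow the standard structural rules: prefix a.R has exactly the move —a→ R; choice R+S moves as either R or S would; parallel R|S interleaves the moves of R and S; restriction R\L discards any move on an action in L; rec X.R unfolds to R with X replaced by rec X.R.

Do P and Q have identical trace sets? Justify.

LTS(P): 4 reachable states
  s0 = rec X. d.b.d.(b.0)\{a,b,c} + c.X + c.X ⊢ --c--▸ s0, --d--▸ s1
  s1 = b.d.(b.0)\{a,b,c} ⊢ --b--▸ s2
  s2 = d.(b.0)\{a,b,c} ⊢ --d--▸ s3
  s3 = (b.0)\{a,b,c} ⊢ stopped
LTS(Q): 4 reachable states
  t0 = rec X. d.b.d.(b.0)\{a,b,c} + c.X ⊢ --c--▸ t0, --d--▸ t1
  t1 = b.d.(b.0)\{a,b,c} ⊢ --b--▸ t2
  t2 = d.(b.0)\{a,b,c} ⊢ --d--▸ t3
  t3 = (b.0)\{a,b,c} ⊢ stopped
Bisimilarity quotient blocks:
  B0 = {s0, t0}
  B1 = {s1, t1}
  B2 = {s2, t2}
  B3 = {s3, t3}
s0 ∈ B0, t0 ∈ B0 → same block
Bisimilar ⇒ trace-equivalent.

trace-equivalent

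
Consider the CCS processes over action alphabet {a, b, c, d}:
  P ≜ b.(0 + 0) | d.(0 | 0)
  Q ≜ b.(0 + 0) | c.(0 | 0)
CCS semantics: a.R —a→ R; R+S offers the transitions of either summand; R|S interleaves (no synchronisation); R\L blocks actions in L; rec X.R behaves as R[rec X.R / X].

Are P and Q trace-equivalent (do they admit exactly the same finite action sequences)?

trace-distinct — witness ⟨d⟩

P's transition system — 4 states:
  m0 = b.(0 + 0) | d.(0 | 0) :: —b→ m1, —d→ m2
  m1 = (0 + 0) | d.(0 | 0) :: —d→ m3
  m2 = b.(0 + 0) | (0 | 0) :: —b→ m3
  m3 = (0 + 0) | (0 | 0) :: ·
Q's transition system — 4 states:
  n0 = b.(0 + 0) | c.(0 | 0) :: —b→ n1, —c→ n2
  n1 = (0 + 0) | c.(0 | 0) :: —c→ n3
  n2 = b.(0 + 0) | (0 | 0) :: —b→ n3
  n3 = (0 + 0) | (0 | 0) :: ·
Run σ = ⟨d⟩ on P: start {m0}
  [1] d ⇒ {m2}
  P completes σ.
Run σ = ⟨d⟩ on Q: start {n0}
  [1] d ⇒ ∅  — Q cannot continue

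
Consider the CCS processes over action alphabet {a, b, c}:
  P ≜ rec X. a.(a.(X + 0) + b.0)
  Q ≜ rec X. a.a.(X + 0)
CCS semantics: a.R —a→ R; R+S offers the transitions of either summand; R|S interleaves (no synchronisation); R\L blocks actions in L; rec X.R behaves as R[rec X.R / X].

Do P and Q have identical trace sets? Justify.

trace-distinct — witness ⟨ab⟩

Reachable graph of P (4 states):
  m0 = rec X. a.(a.(X + 0) + b.0) has moves -a-> m1
  m1 = a.((rec X. a.(a.(X + 0) + b.0)) + 0) + b.0 has moves -a-> m2, -b-> m3
  m2 = (rec X. a.(a.(X + 0) + b.0)) + 0 has moves -a-> m1
  m3 = 0 has moves stopped
Reachable graph of Q (3 states):
  n0 = rec X. a.a.(X + 0) has moves -a-> n1
  n1 = a.((rec X. a.a.(X + 0)) + 0) has moves -a-> n2
  n2 = (rec X. a.a.(X + 0)) + 0 has moves -a-> n1
Trace ⟨ab⟩ through P, begin at {m0}:
  after a @ step 1: {m1}
  after b @ step 2: {m3}
  ✓ P
Trace ⟨ab⟩ through Q, begin at {n0}:
  after a @ step 1: {n1}
  after b @ step 2: no successor for Q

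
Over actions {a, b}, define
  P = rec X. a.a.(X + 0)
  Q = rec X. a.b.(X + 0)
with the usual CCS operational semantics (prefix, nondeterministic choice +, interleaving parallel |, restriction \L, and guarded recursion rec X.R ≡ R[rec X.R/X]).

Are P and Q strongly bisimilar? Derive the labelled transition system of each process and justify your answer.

LTS(P): 3 reachable states
  s0 = rec X. a.a.(X + 0) :: -a-> s1
  s1 = a.((rec X. a.a.(X + 0)) + 0) :: -a-> s2
  s2 = (rec X. a.a.(X + 0)) + 0 :: -a-> s1
LTS(Q): 3 reachable states
  t0 = rec X. a.b.(X + 0) :: -a-> t1
  t1 = b.((rec X. a.b.(X + 0)) + 0) :: -b-> t2
  t2 = (rec X. a.b.(X + 0)) + 0 :: -a-> t1
Bisimilarity quotient blocks:
  B0 = {s0, s1, s2}
  B1 = {t0, t2}
  B2 = {t1}
s0 ∈ B0, t0 ∈ B1 → different blocks

P ≁ Q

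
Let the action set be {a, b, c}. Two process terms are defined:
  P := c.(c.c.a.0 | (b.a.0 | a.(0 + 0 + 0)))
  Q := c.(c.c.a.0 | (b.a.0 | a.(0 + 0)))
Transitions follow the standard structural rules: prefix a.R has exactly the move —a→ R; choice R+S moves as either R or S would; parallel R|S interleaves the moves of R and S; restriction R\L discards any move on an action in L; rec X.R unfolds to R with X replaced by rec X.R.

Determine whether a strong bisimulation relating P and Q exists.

P ~ Q

LTS(P): 25 reachable states
  p0 = c.(c.c.a.0 | (b.a.0 | a.(0 + 0 + 0))) ⊢ ··c··> p1
  p1 = c.c.a.0 | (b.a.0 | a.(0 + 0 + 0)) ⊢ ··a··> p2, ··b··> p3, ··c··> p4
  p2 = c.c.a.0 | (b.a.0 | (0 + 0 + 0)) ⊢ ··b··> p5, ··c··> p6
  p3 = c.c.a.0 | (a.0 | a.(0 + 0 + 0)) ⊢ ··a··> p5, ··a··> p7, ··c··> p8
  p4 = c.a.0 | (b.a.0 | a.(0 + 0 + 0)) ⊢ ··a··> p6, ··b··> p8, ··c··> p9
  p5 = c.c.a.0 | (a.0 | (0 + 0 + 0)) ⊢ ··a··> p10, ··c··> p11
  p6 = c.a.0 | (b.a.0 | (0 + 0 + 0)) ⊢ ··b··> p11, ··c··> p12
  p7 = c.c.a.0 | (0 | a.(0 + 0 + 0)) ⊢ ··a··> p10, ··c··> p13
  p8 = c.a.0 | (a.0 | a.(0 + 0 + 0)) ⊢ ··a··> p11, ··a··> p13, ··c··> p14
  p9 = a.0 | (b.a.0 | a.(0 + 0 + 0)) ⊢ ··a··> p12, ··a··> p15, ··b··> p14
  p10 = c.c.a.0 | (0 | (0 + 0 + 0)) ⊢ ··c··> p16
  p11 = c.a.0 | (a.0 | (0 + 0 + 0)) ⊢ ··a··> p16, ··c··> p17
  p12 = a.0 | (b.a.0 | (0 + 0 + 0)) ⊢ ··a··> p18, ··b··> p17
  p13 = c.a.0 | (0 | a.(0 + 0 + 0)) ⊢ ··a··> p16, ··c··> p19
  p14 = a.0 | (a.0 | a.(0 + 0 + 0)) ⊢ ··a··> p17, ··a··> p19, ··a··> p20
  p15 = 0 | (b.a.0 | a.(0 + 0 + 0)) ⊢ ··a··> p18, ··b··> p20
  p16 = c.a.0 | (0 | (0 + 0 + 0)) ⊢ ··c··> p21
  p17 = a.0 | (a.0 | (0 + 0 + 0)) ⊢ ··a··> p21, ··a··> p22
  p18 = 0 | (b.a.0 | (0 + 0 + 0)) ⊢ ··b··> p22
  p19 = a.0 | (0 | a.(0 + 0 + 0)) ⊢ ··a··> p21, ··a··> p23
  p20 = 0 | (a.0 | a.(0 + 0 + 0)) ⊢ ··a··> p22, ··a··> p23
  p21 = a.0 | (0 | (0 + 0 + 0)) ⊢ ··a··> p24
  p22 = 0 | (a.0 | (0 + 0 + 0)) ⊢ ··a··> p24
  p23 = 0 | (0 | a.(0 + 0 + 0)) ⊢ ··a··> p24
  p24 = 0 | (0 | (0 + 0 + 0)) ⊢ stopped
LTS(Q): 25 reachable states
  q0 = c.(c.c.a.0 | (b.a.0 | a.(0 + 0))) ⊢ ··c··> q1
  q1 = c.c.a.0 | (b.a.0 | a.(0 + 0)) ⊢ ··a··> q2, ··b··> q3, ··c··> q4
  q2 = c.c.a.0 | (b.a.0 | (0 + 0)) ⊢ ··b··> q5, ··c··> q6
  q3 = c.c.a.0 | (a.0 | a.(0 + 0)) ⊢ ··a··> q5, ··a··> q7, ··c··> q8
  q4 = c.a.0 | (b.a.0 | a.(0 + 0)) ⊢ ··a··> q6, ··b··> q8, ··c··> q9
  q5 = c.c.a.0 | (a.0 | (0 + 0)) ⊢ ··a··> q10, ··c··> q11
  q6 = c.a.0 | (b.a.0 | (0 + 0)) ⊢ ··b··> q11, ··c··> q12
  q7 = c.c.a.0 | (0 | a.(0 + 0)) ⊢ ··a··> q10, ··c··> q13
  q8 = c.a.0 | (a.0 | a.(0 + 0)) ⊢ ··a··> q11, ··a··> q13, ··c··> q14
  q9 = a.0 | (b.a.0 | a.(0 + 0)) ⊢ ··a··> q12, ··a··> q15, ··b··> q14
  q10 = c.c.a.0 | (0 | (0 + 0)) ⊢ ··c··> q16
  q11 = c.a.0 | (a.0 | (0 + 0)) ⊢ ··a··> q16, ··c··> q17
  q12 = a.0 | (b.a.0 | (0 + 0)) ⊢ ··a··> q18, ··b··> q17
  q13 = c.a.0 | (0 | a.(0 + 0)) ⊢ ··a··> q16, ··c··> q19
  q14 = a.0 | (a.0 | a.(0 + 0)) ⊢ ··a··> q17, ··a··> q19, ··a··> q20
  q15 = 0 | (b.a.0 | a.(0 + 0)) ⊢ ··a··> q18, ··b··> q20
  q16 = c.a.0 | (0 | (0 + 0)) ⊢ ··c··> q21
  q17 = a.0 | (a.0 | (0 + 0)) ⊢ ··a··> q21, ··a··> q22
  q18 = 0 | (b.a.0 | (0 + 0)) ⊢ ··b··> q22
  q19 = a.0 | (0 | a.(0 + 0)) ⊢ ··a··> q21, ··a··> q23
  q20 = 0 | (a.0 | a.(0 + 0)) ⊢ ··a··> q22, ··a··> q23
  q21 = a.0 | (0 | (0 + 0)) ⊢ ··a··> q24
  q22 = 0 | (a.0 | (0 + 0)) ⊢ ··a··> q24
  q23 = 0 | (0 | a.(0 + 0)) ⊢ ··a··> q24
  q24 = 0 | (0 | (0 + 0)) ⊢ stopped
Coarsest stable partition (strong bisimilarity classes):
  B0 = {p0, q0}
  B1 = {p1, q1}
  B2 = {p3, q3}
  B3 = {p5, p7, q5, q7}
  B4 = {p11, p13, q11, q13}
  B5 = {p17, p19, p20, q17, q19, q20}
  B6 = {p21, p22, p23, q21, q22, q23}
  B7 = {p24, q24}
  B8 = {p16, q16}
  B9 = {p10, q10}
  B10 = {p8, q8}
  B11 = {p14, q14}
  B12 = {p2, q2}
  B13 = {p6, q6}
  B14 = {p12, p15, q12, q15}
  B15 = {p18, q18}
  B16 = {p4, q4}
  B17 = {p9, q9}
p0 ∈ B0, q0 ∈ B0 → same block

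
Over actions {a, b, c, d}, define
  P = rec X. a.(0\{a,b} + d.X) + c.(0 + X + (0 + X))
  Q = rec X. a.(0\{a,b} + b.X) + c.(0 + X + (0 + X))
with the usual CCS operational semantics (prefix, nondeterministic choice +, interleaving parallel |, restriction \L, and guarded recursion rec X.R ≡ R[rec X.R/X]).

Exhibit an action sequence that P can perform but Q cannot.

ad

LTS(P): 3 reachable states
  m0 = rec X. a.(0\{a,b} + d.X) + c.(0 + X + (0 + X)) → -a-> m1, -c-> m2
  m1 = 0\{a,b} + d.(rec X. a.(0\{a,b} + d.X) + c.(0 + X + (0 + X))) → -d-> m0
  m2 = 0 + (rec X. a.(0\{a,b} + d.X) + c.(0 + X + (0 + X))) + (0 + (rec X. a.(0\{a,b} + d.X) + c.(0 + X + (0 + X)))) → -a-> m1, -c-> m2
LTS(Q): 3 reachable states
  n0 = rec X. a.(0\{a,b} + b.X) + c.(0 + X + (0 + X)) → -a-> n1, -c-> n2
  n1 = 0\{a,b} + b.(rec X. a.(0\{a,b} + b.X) + c.(0 + X + (0 + X))) → -b-> n0
  n2 = 0 + (rec X. a.(0\{a,b} + b.X) + c.(0 + X + (0 + X))) + (0 + (rec X. a.(0\{a,b} + b.X) + c.(0 + X + (0 + X)))) → -a-> n1, -c-> n2
Run σ = ⟨ad⟩ on P: start {m0}
  [1] a ⇒ {m1}
  [2] d ⇒ {m0}
  ✓ P
Run σ = ⟨ad⟩ on Q: start {n0}
  [1] a ⇒ {n1}
  [2] d ⇒ ∅ (Q stuck)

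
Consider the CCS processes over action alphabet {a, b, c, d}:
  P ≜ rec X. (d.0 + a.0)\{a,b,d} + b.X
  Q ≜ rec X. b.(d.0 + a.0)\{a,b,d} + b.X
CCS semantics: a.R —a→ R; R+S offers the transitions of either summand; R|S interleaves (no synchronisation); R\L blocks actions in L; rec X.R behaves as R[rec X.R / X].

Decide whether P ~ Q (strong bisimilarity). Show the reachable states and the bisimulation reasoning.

NO

Reachable graph of P (1 states):
  s0 = rec X. (d.0 + a.0)\{a,b,d} + b.X ⊢ --b--▸ s0
Reachable graph of Q (2 states):
  t0 = rec X. b.(d.0 + a.0)\{a,b,d} + b.X ⊢ --b--▸ t0, --b--▸ t1
  t1 = (d.0 + a.0)\{a,b,d} ⊢ (no moves)
Coarsest stable partition (strong bisimilarity classes):
  B0 = {s0}
  B1 = {t0}
  B2 = {t1}
s0 ∈ B0, t0 ∈ B1 → different blocks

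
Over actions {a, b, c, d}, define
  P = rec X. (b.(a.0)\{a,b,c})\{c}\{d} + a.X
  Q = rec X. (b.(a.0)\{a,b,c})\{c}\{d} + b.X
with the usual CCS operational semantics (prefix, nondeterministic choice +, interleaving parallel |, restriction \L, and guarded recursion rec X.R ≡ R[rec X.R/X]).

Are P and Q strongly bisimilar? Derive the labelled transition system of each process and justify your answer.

LTS(P): 2 reachable states
  p0 = rec X. (b.(a.0)\{a,b,c})\{c}\{d} + a.X | -a-> p0, -b-> p1
  p1 = (a.0)\{a,b,c}\{c}\{d} | (no moves)
LTS(Q): 2 reachable states
  q0 = rec X. (b.(a.0)\{a,b,c})\{c}\{d} + b.X | -b-> q0, -b-> q1
  q1 = (a.0)\{a,b,c}\{c}\{d} | (no moves)
Coarsest stable partition (strong bisimilarity classes):
  B0 = {p0}
  B1 = {p1, q1}
  B2 = {q0}
p0 ∈ B0, q0 ∈ B2 → different blocks

NO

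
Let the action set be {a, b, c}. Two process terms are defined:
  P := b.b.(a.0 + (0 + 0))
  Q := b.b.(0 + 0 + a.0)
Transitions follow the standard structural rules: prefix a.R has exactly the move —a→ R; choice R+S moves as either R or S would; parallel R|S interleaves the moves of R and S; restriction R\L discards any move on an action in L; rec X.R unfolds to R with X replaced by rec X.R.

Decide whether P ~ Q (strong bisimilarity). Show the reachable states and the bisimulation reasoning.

Reachable graph of P (4 states):
  s0 = b.b.(a.0 + (0 + 0)) :: —b→ s1
  s1 = b.(a.0 + (0 + 0)) :: —b→ s2
  s2 = a.0 + (0 + 0) :: —a→ s3
  s3 = 0 :: deadlocked
Reachable graph of Q (4 states):
  t0 = b.b.(0 + 0 + a.0) :: —b→ t1
  t1 = b.(0 + 0 + a.0) :: —b→ t2
  t2 = 0 + 0 + a.0 :: —a→ t3
  t3 = 0 :: deadlocked
Coarsest stable partition (strong bisimilarity classes):
  B0 = {s0, t0}
  B1 = {s1, t1}
  B2 = {s2, t2}
  B3 = {s3, t3}
s0 ∈ B0, t0 ∈ B0 → same block

P ~ Q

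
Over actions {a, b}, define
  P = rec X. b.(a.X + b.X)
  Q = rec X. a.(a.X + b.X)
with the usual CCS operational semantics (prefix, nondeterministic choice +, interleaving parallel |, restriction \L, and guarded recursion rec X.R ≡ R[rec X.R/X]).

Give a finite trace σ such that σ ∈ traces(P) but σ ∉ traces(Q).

b

LTS(P): 2 reachable states
  p0 = rec X. b.(a.X + b.X) :: =b=> p1
  p1 = a.(rec X. b.(a.X + b.X)) + b.(rec X. b.(a.X + b.X)) :: =a=> p0, =b=> p0
LTS(Q): 2 reachable states
  q0 = rec X. a.(a.X + b.X) :: =a=> q1
  q1 = a.(rec X. a.(a.X + b.X)) + b.(rec X. a.(a.X + b.X)) :: =a=> q0, =b=> q0
Run σ = ⟨b⟩ on P: start {p0}
  [1] b ⇒ {p1}
  P completes σ.
Run σ = ⟨b⟩ on Q: start {q0}
  [1] b ⇒ ∅ (Q stuck)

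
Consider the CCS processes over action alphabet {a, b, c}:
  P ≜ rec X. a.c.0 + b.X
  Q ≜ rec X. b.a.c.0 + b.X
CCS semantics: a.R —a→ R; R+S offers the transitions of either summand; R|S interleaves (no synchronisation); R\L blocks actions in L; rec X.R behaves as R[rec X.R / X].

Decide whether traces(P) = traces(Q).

P's transition system — 3 states:
  m0 = rec X. a.c.0 + b.X ⊢ --a--▸ m1, --b--▸ m0
  m1 = c.0 ⊢ --c--▸ m2
  m2 = 0 ⊢ (no moves)
Q's transition system — 4 states:
  n0 = rec X. b.a.c.0 + b.X ⊢ --b--▸ n0, --b--▸ n1
  n1 = a.c.0 ⊢ --a--▸ n2
  n2 = c.0 ⊢ --c--▸ n3
  n3 = 0 ⊢ (no moves)
Trace ⟨a⟩ through P, begin at {m0}:
  after a @ step 1: {m1}
  P completes σ.
Trace ⟨a⟩ through Q, begin at {n0}:
  after a @ step 1: ∅ (Q stuck)

trace-distinct — witness ⟨a⟩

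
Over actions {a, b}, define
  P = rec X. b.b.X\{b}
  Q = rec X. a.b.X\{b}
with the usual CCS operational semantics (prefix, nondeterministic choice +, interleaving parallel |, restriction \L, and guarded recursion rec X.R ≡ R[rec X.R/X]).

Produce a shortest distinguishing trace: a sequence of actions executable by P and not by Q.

P's transition system — 3 states:
  u0 = rec X. b.b.X\{b} → —b→ u1
  u1 = b.(rec X. b.b.X\{b})\{b} → —b→ u2
  u2 = (rec X. b.b.X\{b})\{b} → ·
Q's transition system — 4 states:
  v0 = rec X. a.b.X\{b} → —a→ v1
  v1 = b.(rec X. a.b.X\{b})\{b} → —b→ v2
  v2 = (rec X. a.b.X\{b})\{b} → —a→ v3
  v3 = (b.(rec X. a.b.X\{b})\{b})\{b} → ·
Executing b from P (initial set {u0}):
  after b @ step 1: {u1}
  — P admits the full trace.
Executing b from Q (initial set {v0}):
  after b @ step 1: no successor for Q

b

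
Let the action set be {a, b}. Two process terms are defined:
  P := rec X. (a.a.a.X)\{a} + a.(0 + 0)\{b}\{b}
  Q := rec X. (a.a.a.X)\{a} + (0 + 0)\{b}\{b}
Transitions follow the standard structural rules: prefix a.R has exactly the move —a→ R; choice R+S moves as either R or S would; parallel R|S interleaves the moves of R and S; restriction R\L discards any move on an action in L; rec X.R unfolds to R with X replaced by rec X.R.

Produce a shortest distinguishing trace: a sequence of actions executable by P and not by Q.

P's transition system — 2 states:
  s0 = rec X. (a.a.a.X)\{a} + a.(0 + 0)\{b}\{b} ⊢ —a→ s1
  s1 = (0 + 0)\{b}\{b} ⊢ (no moves)
Q's transition system — 1 states:
  t0 = rec X. (a.a.a.X)\{a} + (0 + 0)\{b}\{b} ⊢ (no moves)
Run σ = ⟨a⟩ on P: start {s0}
  step 1 (a): {s1}
  P completes σ.
Run σ = ⟨a⟩ on Q: start {t0}
  step 1 (a): no successor for Q

a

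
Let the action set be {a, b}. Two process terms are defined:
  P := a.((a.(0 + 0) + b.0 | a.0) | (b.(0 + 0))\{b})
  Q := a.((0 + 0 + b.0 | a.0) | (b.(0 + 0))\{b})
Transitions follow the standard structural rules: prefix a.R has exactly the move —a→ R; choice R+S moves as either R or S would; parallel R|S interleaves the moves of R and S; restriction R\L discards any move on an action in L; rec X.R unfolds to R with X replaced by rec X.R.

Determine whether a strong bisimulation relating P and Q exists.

Reachable graph of P (6 states):
  s0 = a.((a.(0 + 0) + b.0 | a.0) | (b.(0 + 0))\{b}) | -a-> s1
  s1 = (a.(0 + 0) + b.0 | a.0) | (b.(0 + 0))\{b} | -a-> s2, -a-> s3, -b-> s4
  s2 = (0 + 0) | (b.(0 + 0))\{b} | stopped
  s3 = b.0 | 0 | (b.(0 + 0))\{b} | -b-> s5
  s4 = 0 | a.0 | (b.(0 + 0))\{b} | -a-> s5
  s5 = 0 | 0 | (b.(0 + 0))\{b} | stopped
Reachable graph of Q (5 states):
  t0 = a.((0 + 0 + b.0 | a.0) | (b.(0 + 0))\{b}) | -a-> t1
  t1 = (0 + 0 + b.0 | a.0) | (b.(0 + 0))\{b} | -a-> t2, -b-> t3
  t2 = b.0 | 0 | (b.(0 + 0))\{b} | -b-> t4
  t3 = 0 | a.0 | (b.(0 + 0))\{b} | -a-> t4
  t4 = 0 | 0 | (b.(0 + 0))\{b} | stopped
Coarsest stable partition (strong bisimilarity classes):
  B0 = {s0}
  B1 = {s1}
  B2 = {s3, t2}
  B3 = {s2, s5, t4}
  B4 = {s4, t3}
  B5 = {t0}
  B6 = {t1}
s0 ∈ B0, t0 ∈ B5 → different blocks

P ≁ Q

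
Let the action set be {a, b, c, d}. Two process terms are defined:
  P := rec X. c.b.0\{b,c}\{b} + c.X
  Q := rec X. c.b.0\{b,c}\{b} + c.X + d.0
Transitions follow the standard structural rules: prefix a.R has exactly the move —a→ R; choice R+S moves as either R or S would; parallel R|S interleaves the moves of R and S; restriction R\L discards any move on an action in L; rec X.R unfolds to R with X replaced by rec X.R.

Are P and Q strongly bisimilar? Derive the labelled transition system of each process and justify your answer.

P's transition system — 3 states:
  u0 = rec X. c.b.0\{b,c}\{b} + c.X ⊢ --c--▸ u0, --c--▸ u1
  u1 = b.0\{b,c}\{b} ⊢ --b--▸ u2
  u2 = 0\{b,c}\{b} ⊢ (no moves)
Q's transition system — 4 states:
  v0 = rec X. c.b.0\{b,c}\{b} + c.X + d.0 ⊢ --c--▸ v0, --c--▸ v1, --d--▸ v2
  v1 = b.0\{b,c}\{b} ⊢ --b--▸ v3
  v2 = 0 ⊢ (no moves)
  v3 = 0\{b,c}\{b} ⊢ (no moves)
Bisimilarity quotient blocks:
  B0 = {u0}
  B1 = {u1, v1}
  B2 = {u2, v2, v3}
  B3 = {v0}
u0 ∈ B0, v0 ∈ B3 → different blocks

NO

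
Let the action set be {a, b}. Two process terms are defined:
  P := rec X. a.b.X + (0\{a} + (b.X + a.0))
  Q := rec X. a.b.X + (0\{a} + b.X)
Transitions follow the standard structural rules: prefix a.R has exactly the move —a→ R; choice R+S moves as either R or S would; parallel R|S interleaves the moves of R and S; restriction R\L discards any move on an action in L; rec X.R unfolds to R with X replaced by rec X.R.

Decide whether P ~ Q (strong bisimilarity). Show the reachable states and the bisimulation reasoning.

P's transition system — 3 states:
  m0 = rec X. a.b.X + (0\{a} + (b.X + a.0)) :: =a=> m1, =a=> m2, =b=> m0
  m1 = 0 :: deadlocked
  m2 = b.(rec X. a.b.X + (0\{a} + (b.X + a.0))) :: =b=> m0
Q's transition system — 2 states:
  n0 = rec X. a.b.X + (0\{a} + b.X) :: =a=> n1, =b=> n0
  n1 = b.(rec X. a.b.X + (0\{a} + b.X)) :: =b=> n0
Partition-refinement fixed point:
  B0 = {m0}
  B1 = {m1}
  B2 = {m2}
  B3 = {n0}
  B4 = {n1}
m0 ∈ B0, n0 ∈ B3 → different blocks

NO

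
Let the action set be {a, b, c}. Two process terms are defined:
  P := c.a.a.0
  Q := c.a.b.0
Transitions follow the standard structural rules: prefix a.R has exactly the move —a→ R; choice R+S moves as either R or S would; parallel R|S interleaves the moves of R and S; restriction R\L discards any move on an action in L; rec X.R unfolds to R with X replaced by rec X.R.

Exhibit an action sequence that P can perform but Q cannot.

P's transition system — 4 states:
  s0 = c.a.a.0 ⊢ —c→ s1
  s1 = a.a.0 ⊢ —a→ s2
  s2 = a.0 ⊢ —a→ s3
  s3 = 0 ⊢ (no moves)
Q's transition system — 4 states:
  t0 = c.a.b.0 ⊢ —c→ t1
  t1 = a.b.0 ⊢ —a→ t2
  t2 = b.0 ⊢ —b→ t3
  t3 = 0 ⊢ (no moves)
Run σ = ⟨caa⟩ on P: start {s0}
  [1] c ⇒ {s1}
  [2] a ⇒ {s2}
  [3] a ⇒ {s3}
  ✓ P
Run σ = ⟨caa⟩ on Q: start {t0}
  [1] c ⇒ {t1}
  [2] a ⇒ {t2}
  [3] a ⇒ ∅  — Q cannot continue

caa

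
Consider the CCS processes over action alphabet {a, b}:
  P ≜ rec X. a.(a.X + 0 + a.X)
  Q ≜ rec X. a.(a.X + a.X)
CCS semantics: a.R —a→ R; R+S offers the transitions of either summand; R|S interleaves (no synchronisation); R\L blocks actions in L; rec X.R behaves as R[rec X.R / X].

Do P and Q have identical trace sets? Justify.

YES

LTS(P): 2 reachable states
  s0 = rec X. a.(a.X + 0 + a.X) ⊢ -a-> s1
  s1 = a.(rec X. a.(a.X + 0 + a.X)) + 0 + a.(rec X. a.(a.X + 0 + a.X)) ⊢ -a-> s0
LTS(Q): 2 reachable states
  t0 = rec X. a.(a.X + a.X) ⊢ -a-> t1
  t1 = a.(rec X. a.(a.X + a.X)) + a.(rec X. a.(a.X + a.X)) ⊢ -a-> t0
Bisimilarity quotient blocks:
  B0 = {s0, s1, t0, t1}
s0 ∈ B0, t0 ∈ B0 → same block
Bisimilar ⇒ trace-equivalent.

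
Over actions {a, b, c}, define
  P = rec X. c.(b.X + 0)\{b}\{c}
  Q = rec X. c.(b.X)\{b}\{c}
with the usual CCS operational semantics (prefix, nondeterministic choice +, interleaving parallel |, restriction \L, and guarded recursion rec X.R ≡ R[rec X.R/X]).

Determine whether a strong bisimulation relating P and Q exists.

Reachable graph of P (2 states):
  s0 = rec X. c.(b.X + 0)\{b}\{c} | —c→ s1
  s1 = (b.(rec X. c.(b.X + 0)\{b}\{c}) + 0)\{b}\{c} | (no moves)
Reachable graph of Q (2 states):
  t0 = rec X. c.(b.X)\{b}\{c} | —c→ t1
  t1 = (b.(rec X. c.(b.X)\{b}\{c}))\{b}\{c} | (no moves)
Coarsest stable partition (strong bisimilarity classes):
  B0 = {s0, t0}
  B1 = {s1, t1}
s0 ∈ B0, t0 ∈ B0 → same block

bisimilar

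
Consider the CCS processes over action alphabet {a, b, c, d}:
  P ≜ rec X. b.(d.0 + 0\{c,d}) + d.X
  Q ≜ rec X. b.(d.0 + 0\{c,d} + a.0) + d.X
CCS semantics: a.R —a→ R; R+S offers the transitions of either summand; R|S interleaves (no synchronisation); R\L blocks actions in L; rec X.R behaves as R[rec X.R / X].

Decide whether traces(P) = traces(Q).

LTS(P): 3 reachable states
  s0 = rec X. b.(d.0 + 0\{c,d}) + d.X :: ··b··> s1, ··d··> s0
  s1 = d.0 + 0\{c,d} :: ··d··> s2
  s2 = 0 :: ·
LTS(Q): 3 reachable states
  t0 = rec X. b.(d.0 + 0\{c,d} + a.0) + d.X :: ··b··> t1, ··d··> t0
  t1 = d.0 + 0\{c,d} + a.0 :: ··a··> t2, ··d··> t2
  t2 = 0 :: ·
Executing ba from Q (initial set {t0}):
  [1] b ⇒ {t1}
  [2] a ⇒ {t2}
  Q completes σ.
Executing ba from P (initial set {s0}):
  [1] b ⇒ {s1}
  [2] a ⇒ ∅ (P stuck)

traces(P) ≠ traces(Q) — witness ⟨ba⟩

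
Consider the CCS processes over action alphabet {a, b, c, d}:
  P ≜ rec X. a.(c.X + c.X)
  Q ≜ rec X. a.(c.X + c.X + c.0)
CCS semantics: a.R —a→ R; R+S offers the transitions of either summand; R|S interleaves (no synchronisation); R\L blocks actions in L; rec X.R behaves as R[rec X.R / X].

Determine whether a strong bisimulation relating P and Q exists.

NO

Reachable graph of P (2 states):
  p0 = rec X. a.(c.X + c.X) ⊢ ··a··> p1
  p1 = c.(rec X. a.(c.X + c.X)) + c.(rec X. a.(c.X + c.X)) ⊢ ··c··> p0
Reachable graph of Q (3 states):
  q0 = rec X. a.(c.X + c.X + c.0) ⊢ ··a··> q1
  q1 = c.(rec X. a.(c.X + c.X + c.0)) + c.(rec X. a.(c.X + c.X + c.0)) + c.0 ⊢ ··c··> q0, ··c··> q2
  q2 = 0 ⊢ deadlocked
Partition-refinement fixed point:
  B0 = {p0}
  B1 = {p1}
  B2 = {q0}
  B3 = {q1}
  B4 = {q2}
p0 ∈ B0, q0 ∈ B2 → different blocks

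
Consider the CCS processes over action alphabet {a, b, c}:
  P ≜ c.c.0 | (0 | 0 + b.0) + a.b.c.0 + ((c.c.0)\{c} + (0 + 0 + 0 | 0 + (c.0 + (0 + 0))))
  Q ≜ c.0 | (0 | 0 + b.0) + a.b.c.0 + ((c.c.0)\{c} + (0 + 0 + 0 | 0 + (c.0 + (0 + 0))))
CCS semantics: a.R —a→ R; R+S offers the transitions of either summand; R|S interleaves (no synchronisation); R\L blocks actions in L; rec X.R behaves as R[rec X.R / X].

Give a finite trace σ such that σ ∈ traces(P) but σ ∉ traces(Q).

cc

P's transition system — 9 states:
  s0 = c.c.0 | (0 | 0 + b.0) + a.b.c.0 + ((c.c.0)\{c} + (0 + 0 + 0 | 0 + (c.0 + (0 + 0)))) ⊢ -a-> s1, -b-> s2, -c-> s3, -c-> s4
  s1 = b.c.0 ⊢ -b-> s5
  s2 = c.c.0 | 0 ⊢ -c-> s6
  s3 = 0 ⊢ (no moves)
  s4 = c.0 | (0 | 0 + b.0) ⊢ -b-> s6, -c-> s7
  s5 = c.0 ⊢ -c-> s3
  s6 = c.0 | 0 ⊢ -c-> s8
  s7 = 0 | (0 | 0 + b.0) ⊢ -b-> s8
  s8 = 0 | 0 ⊢ (no moves)
Q's transition system — 7 states:
  t0 = c.0 | (0 | 0 + b.0) + a.b.c.0 + ((c.c.0)\{c} + (0 + 0 + 0 | 0 + (c.0 + (0 + 0)))) ⊢ -a-> t1, -b-> t2, -c-> t3, -c-> t4
  t1 = b.c.0 ⊢ -b-> t5
  t2 = c.0 | 0 ⊢ -c-> t6
  t3 = 0 ⊢ (no moves)
  t4 = 0 | (0 | 0 + b.0) ⊢ -b-> t6
  t5 = c.0 ⊢ -c-> t3
  t6 = 0 | 0 ⊢ (no moves)
Trace ⟨cc⟩ through P, begin at {s0}:
  [1] c ⇒ {s3, s4}
  [2] c ⇒ {s7}
  — P admits the full trace.
Trace ⟨cc⟩ through Q, begin at {t0}:
  [1] c ⇒ {t3, t4}
  [2] c ⇒ ∅  — Q cannot continue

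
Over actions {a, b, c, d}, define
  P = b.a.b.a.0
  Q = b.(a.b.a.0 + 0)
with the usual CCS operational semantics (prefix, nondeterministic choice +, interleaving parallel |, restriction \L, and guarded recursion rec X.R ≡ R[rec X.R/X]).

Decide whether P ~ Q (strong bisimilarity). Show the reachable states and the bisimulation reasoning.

bisimilar

P's transition system — 5 states:
  s0 = b.a.b.a.0 ⊢ -b-> s1
  s1 = a.b.a.0 ⊢ -a-> s2
  s2 = b.a.0 ⊢ -b-> s3
  s3 = a.0 ⊢ -a-> s4
  s4 = 0 ⊢ ·
Q's transition system — 5 states:
  t0 = b.(a.b.a.0 + 0) ⊢ -b-> t1
  t1 = a.b.a.0 + 0 ⊢ -a-> t2
  t2 = b.a.0 ⊢ -b-> t3
  t3 = a.0 ⊢ -a-> t4
  t4 = 0 ⊢ ·
Partition-refinement fixed point:
  B0 = {s0, t0}
  B1 = {s1, t1}
  B2 = {s2, t2}
  B3 = {s3, t3}
  B4 = {s4, t4}
s0 ∈ B0, t0 ∈ B0 → same block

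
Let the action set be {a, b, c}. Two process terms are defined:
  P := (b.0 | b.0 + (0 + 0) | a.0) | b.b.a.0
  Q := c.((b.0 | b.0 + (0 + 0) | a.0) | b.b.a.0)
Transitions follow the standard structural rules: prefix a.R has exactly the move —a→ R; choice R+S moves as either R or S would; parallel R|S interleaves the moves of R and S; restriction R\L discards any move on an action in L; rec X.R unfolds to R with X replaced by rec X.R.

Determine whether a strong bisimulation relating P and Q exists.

P ≁ Q

Reachable graph of P (20 states):
  s0 = (b.0 | b.0 + (0 + 0) | a.0) | b.b.a.0 | ··a··> s1, ··b··> s2, ··b··> s3, ··b··> s4
  s1 = (0 + 0) | 0 | b.b.a.0 | ··b··> s5
  s2 = (b.0 | b.0 + (0 + 0) | a.0) | b.a.0 | ··a··> s5, ··b··> s6, ··b··> s7, ··b··> s8
  s3 = 0 | b.0 | b.b.a.0 | ··b··> s7, ··b··> s9
  s4 = b.0 | 0 | b.b.a.0 | ··b··> s8, ··b··> s9
  s5 = (0 + 0) | 0 | b.a.0 | ··b··> s10
  s6 = (b.0 | b.0 + (0 + 0) | a.0) | a.0 | ··a··> s10, ··a··> s11, ··b··> s12, ··b··> s13
  s7 = 0 | b.0 | b.a.0 | ··b··> s12, ··b··> s14
  s8 = b.0 | 0 | b.a.0 | ··b··> s13, ··b··> s14
  s9 = 0 | 0 | b.b.a.0 | ··b··> s14
  s10 = (0 + 0) | 0 | a.0 | ··a··> s15
  s11 = (b.0 | b.0 + (0 + 0) | a.0) | 0 | ··a··> s15, ··b··> s16, ··b··> s17
  s12 = 0 | b.0 | a.0 | ··a··> s16, ··b··> s18
  s13 = b.0 | 0 | a.0 | ··a··> s17, ··b··> s18
  s14 = 0 | 0 | b.a.0 | ··b··> s18
  s15 = (0 + 0) | 0 | 0 | ·
  s16 = 0 | b.0 | 0 | ··b··> s19
  s17 = b.0 | 0 | 0 | ··b··> s19
  s18 = 0 | 0 | a.0 | ··a··> s19
  s19 = 0 | 0 | 0 | ·
Reachable graph of Q (21 states):
  t0 = c.((b.0 | b.0 + (0 + 0) | a.0) | b.b.a.0) | ··c··> t1
  t1 = (b.0 | b.0 + (0 + 0) | a.0) | b.b.a.0 | ··a··> t2, ··b··> t3, ··b··> t4, ··b··> t5
  t2 = (0 + 0) | 0 | b.b.a.0 | ··b··> t6
  t3 = (b.0 | b.0 + (0 + 0) | a.0) | b.a.0 | ··a··> t6, ··b··> t7, ··b··> t8, ··b··> t9
  t4 = 0 | b.0 | b.b.a.0 | ··b··> t10, ··b··> t8
  t5 = b.0 | 0 | b.b.a.0 | ··b··> t10, ··b··> t9
  t6 = (0 + 0) | 0 | b.a.0 | ··b··> t11
  t7 = (b.0 | b.0 + (0 + 0) | a.0) | a.0 | ··a··> t11, ··a··> t12, ··b··> t13, ··b··> t14
  t8 = 0 | b.0 | b.a.0 | ··b··> t13, ··b··> t15
  t9 = b.0 | 0 | b.a.0 | ··b··> t14, ··b··> t15
  t10 = 0 | 0 | b.b.a.0 | ··b··> t15
  t11 = (0 + 0) | 0 | a.0 | ··a··> t16
  t12 = (b.0 | b.0 + (0 + 0) | a.0) | 0 | ··a··> t16, ··b··> t17, ··b··> t18
  t13 = 0 | b.0 | a.0 | ··a··> t17, ··b··> t19
  t14 = b.0 | 0 | a.0 | ··a··> t18, ··b··> t19
  t15 = 0 | 0 | b.a.0 | ··b··> t19
  t16 = (0 + 0) | 0 | 0 | ·
  t17 = 0 | b.0 | 0 | ··b··> t20
  t18 = b.0 | 0 | 0 | ··b··> t20
  t19 = 0 | 0 | a.0 | ··a··> t20
  t20 = 0 | 0 | 0 | ·
Partition-refinement fixed point:
  B0 = {s0, t1}
  B1 = {s3, s4, t4, t5}
  B2 = {s7, s8, t8, t9}
  B3 = {s12, s13, t13, t14}
  B4 = {s10, s18, t11, t19}
  B5 = {s15, s19, t16, t20}
  B6 = {s16, s17, t17, t18}
  B7 = {s14, s5, t15, t6}
  B8 = {s1, s9, t10, t2}
  B9 = {s2, t3}
  B10 = {s6, t7}
  B11 = {s11, t12}
  B12 = {t0}
s0 ∈ B0, t0 ∈ B12 → different blocks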